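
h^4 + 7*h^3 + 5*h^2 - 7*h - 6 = (h - 1)*(h + 1)^2*(h + 6)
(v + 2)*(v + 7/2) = v^2 + 11*v/2 + 7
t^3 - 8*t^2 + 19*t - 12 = (t - 4)*(t - 3)*(t - 1)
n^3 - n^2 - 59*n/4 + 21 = (n - 7/2)*(n - 3/2)*(n + 4)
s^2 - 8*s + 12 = (s - 6)*(s - 2)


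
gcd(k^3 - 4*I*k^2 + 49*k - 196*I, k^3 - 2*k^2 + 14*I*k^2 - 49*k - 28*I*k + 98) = k + 7*I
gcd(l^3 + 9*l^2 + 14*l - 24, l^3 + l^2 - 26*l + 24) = l^2 + 5*l - 6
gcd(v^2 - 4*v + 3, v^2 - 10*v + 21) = v - 3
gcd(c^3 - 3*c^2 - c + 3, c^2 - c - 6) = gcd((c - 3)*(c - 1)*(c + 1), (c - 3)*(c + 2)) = c - 3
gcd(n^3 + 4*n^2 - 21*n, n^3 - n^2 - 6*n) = n^2 - 3*n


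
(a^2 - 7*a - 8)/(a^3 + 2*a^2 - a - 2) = (a - 8)/(a^2 + a - 2)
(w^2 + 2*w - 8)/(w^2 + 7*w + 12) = (w - 2)/(w + 3)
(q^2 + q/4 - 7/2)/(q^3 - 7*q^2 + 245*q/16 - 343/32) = 8*(q + 2)/(8*q^2 - 42*q + 49)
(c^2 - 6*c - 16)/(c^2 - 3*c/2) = 2*(c^2 - 6*c - 16)/(c*(2*c - 3))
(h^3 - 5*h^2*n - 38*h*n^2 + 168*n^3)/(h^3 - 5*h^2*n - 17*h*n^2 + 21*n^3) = (h^2 + 2*h*n - 24*n^2)/(h^2 + 2*h*n - 3*n^2)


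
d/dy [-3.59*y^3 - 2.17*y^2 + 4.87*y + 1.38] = -10.77*y^2 - 4.34*y + 4.87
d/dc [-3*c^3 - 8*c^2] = c*(-9*c - 16)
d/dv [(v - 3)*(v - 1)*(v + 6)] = 3*v^2 + 4*v - 21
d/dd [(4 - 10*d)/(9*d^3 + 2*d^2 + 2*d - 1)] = 2*(90*d^3 - 44*d^2 - 8*d + 1)/(81*d^6 + 36*d^5 + 40*d^4 - 10*d^3 - 4*d + 1)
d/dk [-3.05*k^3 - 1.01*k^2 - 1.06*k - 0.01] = -9.15*k^2 - 2.02*k - 1.06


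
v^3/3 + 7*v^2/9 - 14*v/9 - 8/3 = (v/3 + 1)*(v - 2)*(v + 4/3)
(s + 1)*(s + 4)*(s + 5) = s^3 + 10*s^2 + 29*s + 20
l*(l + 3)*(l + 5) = l^3 + 8*l^2 + 15*l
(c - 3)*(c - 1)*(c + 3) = c^3 - c^2 - 9*c + 9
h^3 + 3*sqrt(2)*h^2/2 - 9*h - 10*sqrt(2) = (h - 2*sqrt(2))*(h + sqrt(2))*(h + 5*sqrt(2)/2)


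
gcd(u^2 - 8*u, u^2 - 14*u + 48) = u - 8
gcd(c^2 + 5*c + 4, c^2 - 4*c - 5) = c + 1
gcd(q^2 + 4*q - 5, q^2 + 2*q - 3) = q - 1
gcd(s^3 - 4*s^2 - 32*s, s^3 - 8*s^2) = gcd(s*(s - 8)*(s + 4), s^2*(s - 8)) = s^2 - 8*s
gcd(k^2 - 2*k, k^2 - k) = k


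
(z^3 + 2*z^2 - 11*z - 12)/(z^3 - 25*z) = (z^3 + 2*z^2 - 11*z - 12)/(z*(z^2 - 25))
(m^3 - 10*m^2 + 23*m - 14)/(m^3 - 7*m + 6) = (m - 7)/(m + 3)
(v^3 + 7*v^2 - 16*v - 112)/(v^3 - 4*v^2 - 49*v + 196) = (v + 4)/(v - 7)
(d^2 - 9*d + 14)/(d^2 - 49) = (d - 2)/(d + 7)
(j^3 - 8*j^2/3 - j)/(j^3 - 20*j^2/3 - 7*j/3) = (j - 3)/(j - 7)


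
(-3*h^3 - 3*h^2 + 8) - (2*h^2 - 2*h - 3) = -3*h^3 - 5*h^2 + 2*h + 11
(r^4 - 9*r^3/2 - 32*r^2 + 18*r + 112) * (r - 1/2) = r^5 - 5*r^4 - 119*r^3/4 + 34*r^2 + 103*r - 56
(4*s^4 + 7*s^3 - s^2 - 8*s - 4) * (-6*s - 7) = -24*s^5 - 70*s^4 - 43*s^3 + 55*s^2 + 80*s + 28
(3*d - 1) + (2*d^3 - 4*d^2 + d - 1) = 2*d^3 - 4*d^2 + 4*d - 2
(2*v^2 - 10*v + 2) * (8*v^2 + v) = 16*v^4 - 78*v^3 + 6*v^2 + 2*v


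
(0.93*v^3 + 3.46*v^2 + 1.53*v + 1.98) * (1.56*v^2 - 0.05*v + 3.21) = 1.4508*v^5 + 5.3511*v^4 + 5.1991*v^3 + 14.1189*v^2 + 4.8123*v + 6.3558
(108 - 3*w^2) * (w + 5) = -3*w^3 - 15*w^2 + 108*w + 540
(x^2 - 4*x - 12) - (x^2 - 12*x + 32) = 8*x - 44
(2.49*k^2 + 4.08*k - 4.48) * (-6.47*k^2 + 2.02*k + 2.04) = -16.1103*k^4 - 21.3678*k^3 + 42.3068*k^2 - 0.726400000000002*k - 9.1392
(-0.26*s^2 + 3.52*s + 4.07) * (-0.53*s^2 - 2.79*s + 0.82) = 0.1378*s^4 - 1.1402*s^3 - 12.1911*s^2 - 8.4689*s + 3.3374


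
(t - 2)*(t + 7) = t^2 + 5*t - 14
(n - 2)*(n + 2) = n^2 - 4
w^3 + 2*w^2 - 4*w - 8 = (w - 2)*(w + 2)^2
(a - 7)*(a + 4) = a^2 - 3*a - 28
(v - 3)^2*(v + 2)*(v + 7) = v^4 + 3*v^3 - 31*v^2 - 3*v + 126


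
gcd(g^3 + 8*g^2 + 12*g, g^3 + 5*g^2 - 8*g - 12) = g + 6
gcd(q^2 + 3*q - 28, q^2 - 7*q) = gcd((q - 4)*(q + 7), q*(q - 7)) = 1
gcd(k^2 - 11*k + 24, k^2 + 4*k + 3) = 1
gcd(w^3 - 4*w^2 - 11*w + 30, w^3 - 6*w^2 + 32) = 1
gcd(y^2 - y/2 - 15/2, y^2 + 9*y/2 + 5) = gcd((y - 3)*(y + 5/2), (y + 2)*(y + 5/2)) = y + 5/2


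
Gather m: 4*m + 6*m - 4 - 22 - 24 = 10*m - 50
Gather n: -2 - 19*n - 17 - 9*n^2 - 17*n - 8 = -9*n^2 - 36*n - 27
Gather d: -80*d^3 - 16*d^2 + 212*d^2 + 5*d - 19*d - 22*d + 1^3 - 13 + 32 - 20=-80*d^3 + 196*d^2 - 36*d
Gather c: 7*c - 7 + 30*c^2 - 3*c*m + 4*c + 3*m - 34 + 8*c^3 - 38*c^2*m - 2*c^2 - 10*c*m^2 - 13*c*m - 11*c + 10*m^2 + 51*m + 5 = 8*c^3 + c^2*(28 - 38*m) + c*(-10*m^2 - 16*m) + 10*m^2 + 54*m - 36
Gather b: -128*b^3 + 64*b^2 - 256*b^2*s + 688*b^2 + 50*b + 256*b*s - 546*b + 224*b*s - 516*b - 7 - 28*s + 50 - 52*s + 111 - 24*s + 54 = -128*b^3 + b^2*(752 - 256*s) + b*(480*s - 1012) - 104*s + 208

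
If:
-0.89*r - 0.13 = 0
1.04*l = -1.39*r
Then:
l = 0.20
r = -0.15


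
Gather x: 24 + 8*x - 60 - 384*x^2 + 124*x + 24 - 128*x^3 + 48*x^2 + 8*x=-128*x^3 - 336*x^2 + 140*x - 12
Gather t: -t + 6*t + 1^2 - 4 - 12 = 5*t - 15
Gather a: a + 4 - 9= a - 5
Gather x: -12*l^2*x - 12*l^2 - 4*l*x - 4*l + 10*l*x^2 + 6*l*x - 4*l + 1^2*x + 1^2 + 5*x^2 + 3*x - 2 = -12*l^2 - 8*l + x^2*(10*l + 5) + x*(-12*l^2 + 2*l + 4) - 1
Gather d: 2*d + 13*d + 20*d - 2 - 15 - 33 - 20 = 35*d - 70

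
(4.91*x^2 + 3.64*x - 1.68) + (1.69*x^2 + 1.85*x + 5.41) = 6.6*x^2 + 5.49*x + 3.73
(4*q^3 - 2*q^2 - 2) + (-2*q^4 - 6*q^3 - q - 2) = -2*q^4 - 2*q^3 - 2*q^2 - q - 4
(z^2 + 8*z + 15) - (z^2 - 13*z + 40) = 21*z - 25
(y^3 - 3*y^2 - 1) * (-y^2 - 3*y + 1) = -y^5 + 10*y^3 - 2*y^2 + 3*y - 1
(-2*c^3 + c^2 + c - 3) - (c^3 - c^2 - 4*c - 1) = -3*c^3 + 2*c^2 + 5*c - 2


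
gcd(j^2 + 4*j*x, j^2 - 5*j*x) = j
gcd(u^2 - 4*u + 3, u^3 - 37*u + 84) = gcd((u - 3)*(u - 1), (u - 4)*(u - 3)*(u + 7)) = u - 3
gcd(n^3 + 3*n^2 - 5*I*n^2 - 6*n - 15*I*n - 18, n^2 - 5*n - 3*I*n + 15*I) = n - 3*I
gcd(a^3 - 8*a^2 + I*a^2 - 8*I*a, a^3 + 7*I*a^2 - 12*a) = a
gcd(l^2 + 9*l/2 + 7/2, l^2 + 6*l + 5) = l + 1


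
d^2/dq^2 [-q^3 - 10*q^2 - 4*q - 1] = -6*q - 20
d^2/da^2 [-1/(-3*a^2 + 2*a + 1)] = 2*(9*a^2 - 6*a - 4*(3*a - 1)^2 - 3)/(-3*a^2 + 2*a + 1)^3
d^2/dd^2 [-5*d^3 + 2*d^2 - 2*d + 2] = 4 - 30*d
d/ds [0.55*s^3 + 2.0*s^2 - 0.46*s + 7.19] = 1.65*s^2 + 4.0*s - 0.46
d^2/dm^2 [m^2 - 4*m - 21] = 2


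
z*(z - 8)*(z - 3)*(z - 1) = z^4 - 12*z^3 + 35*z^2 - 24*z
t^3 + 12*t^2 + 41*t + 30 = (t + 1)*(t + 5)*(t + 6)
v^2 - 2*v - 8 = (v - 4)*(v + 2)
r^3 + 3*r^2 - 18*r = r*(r - 3)*(r + 6)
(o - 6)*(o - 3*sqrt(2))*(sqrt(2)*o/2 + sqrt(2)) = sqrt(2)*o^3/2 - 3*o^2 - 2*sqrt(2)*o^2 - 6*sqrt(2)*o + 12*o + 36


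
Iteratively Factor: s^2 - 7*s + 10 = (s - 2)*(s - 5)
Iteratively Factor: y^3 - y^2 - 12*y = (y + 3)*(y^2 - 4*y) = (y - 4)*(y + 3)*(y)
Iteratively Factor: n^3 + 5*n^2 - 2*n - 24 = (n + 4)*(n^2 + n - 6) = (n + 3)*(n + 4)*(n - 2)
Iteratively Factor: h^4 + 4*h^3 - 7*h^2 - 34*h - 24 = (h + 4)*(h^3 - 7*h - 6) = (h + 1)*(h + 4)*(h^2 - h - 6) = (h - 3)*(h + 1)*(h + 4)*(h + 2)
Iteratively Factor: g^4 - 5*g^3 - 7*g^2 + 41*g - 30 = (g - 1)*(g^3 - 4*g^2 - 11*g + 30) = (g - 1)*(g + 3)*(g^2 - 7*g + 10) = (g - 5)*(g - 1)*(g + 3)*(g - 2)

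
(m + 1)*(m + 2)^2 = m^3 + 5*m^2 + 8*m + 4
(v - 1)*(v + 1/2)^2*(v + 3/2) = v^4 + 3*v^3/2 - 3*v^2/4 - 11*v/8 - 3/8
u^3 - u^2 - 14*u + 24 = (u - 3)*(u - 2)*(u + 4)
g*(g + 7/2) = g^2 + 7*g/2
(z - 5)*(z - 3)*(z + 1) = z^3 - 7*z^2 + 7*z + 15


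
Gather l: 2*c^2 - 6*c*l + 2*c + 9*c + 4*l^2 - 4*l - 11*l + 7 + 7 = 2*c^2 + 11*c + 4*l^2 + l*(-6*c - 15) + 14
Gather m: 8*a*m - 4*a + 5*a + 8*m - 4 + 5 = a + m*(8*a + 8) + 1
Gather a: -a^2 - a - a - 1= -a^2 - 2*a - 1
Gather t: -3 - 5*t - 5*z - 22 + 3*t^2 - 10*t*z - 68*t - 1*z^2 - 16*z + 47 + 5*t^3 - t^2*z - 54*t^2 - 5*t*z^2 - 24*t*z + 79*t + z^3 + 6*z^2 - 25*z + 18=5*t^3 + t^2*(-z - 51) + t*(-5*z^2 - 34*z + 6) + z^3 + 5*z^2 - 46*z + 40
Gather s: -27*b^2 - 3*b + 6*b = -27*b^2 + 3*b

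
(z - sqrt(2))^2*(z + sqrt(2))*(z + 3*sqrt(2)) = z^4 + 2*sqrt(2)*z^3 - 8*z^2 - 4*sqrt(2)*z + 12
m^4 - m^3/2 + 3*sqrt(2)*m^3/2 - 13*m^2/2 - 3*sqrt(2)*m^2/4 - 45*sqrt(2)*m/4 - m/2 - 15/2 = (m - 3)*(m + 5/2)*(m + sqrt(2)/2)*(m + sqrt(2))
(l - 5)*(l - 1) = l^2 - 6*l + 5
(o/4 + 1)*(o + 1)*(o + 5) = o^3/4 + 5*o^2/2 + 29*o/4 + 5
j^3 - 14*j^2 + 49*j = j*(j - 7)^2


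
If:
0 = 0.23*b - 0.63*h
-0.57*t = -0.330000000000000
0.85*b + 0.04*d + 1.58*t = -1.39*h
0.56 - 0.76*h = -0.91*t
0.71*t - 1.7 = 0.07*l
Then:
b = 3.92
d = -155.80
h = 1.43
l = -18.41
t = 0.58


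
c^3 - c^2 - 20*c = c*(c - 5)*(c + 4)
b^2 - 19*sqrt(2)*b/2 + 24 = (b - 8*sqrt(2))*(b - 3*sqrt(2)/2)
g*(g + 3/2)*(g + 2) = g^3 + 7*g^2/2 + 3*g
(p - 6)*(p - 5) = p^2 - 11*p + 30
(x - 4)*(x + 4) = x^2 - 16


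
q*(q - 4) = q^2 - 4*q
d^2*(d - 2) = d^3 - 2*d^2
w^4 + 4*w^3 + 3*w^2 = w^2*(w + 1)*(w + 3)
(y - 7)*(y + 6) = y^2 - y - 42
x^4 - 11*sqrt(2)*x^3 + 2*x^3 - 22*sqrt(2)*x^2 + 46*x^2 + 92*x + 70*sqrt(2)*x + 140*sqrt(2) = (x + 2)*(x - 7*sqrt(2))*(x - 5*sqrt(2))*(x + sqrt(2))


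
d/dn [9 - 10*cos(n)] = 10*sin(n)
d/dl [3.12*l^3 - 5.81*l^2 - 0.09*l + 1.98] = 9.36*l^2 - 11.62*l - 0.09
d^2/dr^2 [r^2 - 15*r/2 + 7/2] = 2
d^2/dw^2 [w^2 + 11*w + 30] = 2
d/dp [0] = 0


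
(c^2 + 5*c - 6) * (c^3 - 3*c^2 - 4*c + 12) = c^5 + 2*c^4 - 25*c^3 + 10*c^2 + 84*c - 72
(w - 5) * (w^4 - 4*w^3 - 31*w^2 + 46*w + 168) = w^5 - 9*w^4 - 11*w^3 + 201*w^2 - 62*w - 840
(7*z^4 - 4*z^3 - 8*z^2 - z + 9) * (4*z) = 28*z^5 - 16*z^4 - 32*z^3 - 4*z^2 + 36*z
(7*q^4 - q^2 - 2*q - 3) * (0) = 0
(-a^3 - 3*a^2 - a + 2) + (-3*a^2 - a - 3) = -a^3 - 6*a^2 - 2*a - 1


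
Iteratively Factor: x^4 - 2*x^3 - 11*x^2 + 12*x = (x - 1)*(x^3 - x^2 - 12*x) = (x - 1)*(x + 3)*(x^2 - 4*x) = x*(x - 1)*(x + 3)*(x - 4)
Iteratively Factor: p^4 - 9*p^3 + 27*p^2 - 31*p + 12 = (p - 4)*(p^3 - 5*p^2 + 7*p - 3) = (p - 4)*(p - 1)*(p^2 - 4*p + 3) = (p - 4)*(p - 3)*(p - 1)*(p - 1)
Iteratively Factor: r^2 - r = (r - 1)*(r)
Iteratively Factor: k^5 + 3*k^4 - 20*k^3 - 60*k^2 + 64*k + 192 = (k - 2)*(k^4 + 5*k^3 - 10*k^2 - 80*k - 96) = (k - 2)*(k + 4)*(k^3 + k^2 - 14*k - 24) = (k - 2)*(k + 2)*(k + 4)*(k^2 - k - 12) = (k - 4)*(k - 2)*(k + 2)*(k + 4)*(k + 3)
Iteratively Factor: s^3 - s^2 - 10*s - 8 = (s + 2)*(s^2 - 3*s - 4) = (s + 1)*(s + 2)*(s - 4)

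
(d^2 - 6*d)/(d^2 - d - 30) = d/(d + 5)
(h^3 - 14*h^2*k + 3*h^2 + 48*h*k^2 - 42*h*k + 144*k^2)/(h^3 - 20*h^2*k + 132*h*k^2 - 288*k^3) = (h + 3)/(h - 6*k)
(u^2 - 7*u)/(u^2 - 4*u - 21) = u/(u + 3)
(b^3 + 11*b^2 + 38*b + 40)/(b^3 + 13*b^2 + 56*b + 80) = (b + 2)/(b + 4)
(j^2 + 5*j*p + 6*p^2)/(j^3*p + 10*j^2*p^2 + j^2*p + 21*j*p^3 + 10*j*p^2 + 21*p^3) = (j + 2*p)/(p*(j^2 + 7*j*p + j + 7*p))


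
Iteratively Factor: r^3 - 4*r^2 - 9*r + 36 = (r + 3)*(r^2 - 7*r + 12) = (r - 4)*(r + 3)*(r - 3)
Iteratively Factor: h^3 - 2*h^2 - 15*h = (h)*(h^2 - 2*h - 15) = h*(h + 3)*(h - 5)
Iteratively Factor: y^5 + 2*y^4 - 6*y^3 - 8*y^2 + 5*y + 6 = (y + 3)*(y^4 - y^3 - 3*y^2 + y + 2) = (y + 1)*(y + 3)*(y^3 - 2*y^2 - y + 2) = (y - 2)*(y + 1)*(y + 3)*(y^2 - 1) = (y - 2)*(y + 1)^2*(y + 3)*(y - 1)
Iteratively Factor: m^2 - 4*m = (m - 4)*(m)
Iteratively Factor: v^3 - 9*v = (v - 3)*(v^2 + 3*v) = (v - 3)*(v + 3)*(v)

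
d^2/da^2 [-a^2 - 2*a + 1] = -2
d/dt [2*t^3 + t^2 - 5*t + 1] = 6*t^2 + 2*t - 5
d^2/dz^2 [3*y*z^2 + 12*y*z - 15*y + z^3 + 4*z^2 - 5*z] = 6*y + 6*z + 8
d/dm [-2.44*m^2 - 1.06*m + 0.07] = -4.88*m - 1.06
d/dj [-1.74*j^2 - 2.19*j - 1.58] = -3.48*j - 2.19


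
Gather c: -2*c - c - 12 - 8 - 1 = -3*c - 21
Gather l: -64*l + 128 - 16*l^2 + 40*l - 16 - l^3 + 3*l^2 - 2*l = -l^3 - 13*l^2 - 26*l + 112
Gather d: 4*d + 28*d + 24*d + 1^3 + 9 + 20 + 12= 56*d + 42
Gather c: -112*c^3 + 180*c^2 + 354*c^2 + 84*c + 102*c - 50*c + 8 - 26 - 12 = -112*c^3 + 534*c^2 + 136*c - 30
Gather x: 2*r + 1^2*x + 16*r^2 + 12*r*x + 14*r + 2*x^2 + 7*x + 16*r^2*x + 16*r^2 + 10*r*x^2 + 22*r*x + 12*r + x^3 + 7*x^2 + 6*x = 32*r^2 + 28*r + x^3 + x^2*(10*r + 9) + x*(16*r^2 + 34*r + 14)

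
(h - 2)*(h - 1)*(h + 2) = h^3 - h^2 - 4*h + 4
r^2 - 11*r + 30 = (r - 6)*(r - 5)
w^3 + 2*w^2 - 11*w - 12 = (w - 3)*(w + 1)*(w + 4)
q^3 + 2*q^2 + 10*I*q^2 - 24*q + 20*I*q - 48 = (q + 2)*(q + 4*I)*(q + 6*I)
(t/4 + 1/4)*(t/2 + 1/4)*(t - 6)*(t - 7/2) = t^4/8 - t^3 + 29*t^2/32 + 107*t/32 + 21/16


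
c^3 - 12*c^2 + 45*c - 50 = (c - 5)^2*(c - 2)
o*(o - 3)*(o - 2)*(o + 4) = o^4 - o^3 - 14*o^2 + 24*o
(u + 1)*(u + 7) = u^2 + 8*u + 7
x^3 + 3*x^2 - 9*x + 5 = (x - 1)^2*(x + 5)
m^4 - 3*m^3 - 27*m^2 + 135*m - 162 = (m - 3)^3*(m + 6)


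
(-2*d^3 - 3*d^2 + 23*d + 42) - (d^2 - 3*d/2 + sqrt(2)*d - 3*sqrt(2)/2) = -2*d^3 - 4*d^2 - sqrt(2)*d + 49*d/2 + 3*sqrt(2)/2 + 42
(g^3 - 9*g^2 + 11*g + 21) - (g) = g^3 - 9*g^2 + 10*g + 21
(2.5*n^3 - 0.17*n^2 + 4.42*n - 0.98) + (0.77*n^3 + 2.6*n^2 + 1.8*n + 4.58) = 3.27*n^3 + 2.43*n^2 + 6.22*n + 3.6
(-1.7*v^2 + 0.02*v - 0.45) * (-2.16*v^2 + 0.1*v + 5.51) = 3.672*v^4 - 0.2132*v^3 - 8.393*v^2 + 0.0652*v - 2.4795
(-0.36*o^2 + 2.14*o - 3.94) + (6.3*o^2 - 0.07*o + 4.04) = 5.94*o^2 + 2.07*o + 0.1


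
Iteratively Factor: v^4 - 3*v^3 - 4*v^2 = (v + 1)*(v^3 - 4*v^2) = (v - 4)*(v + 1)*(v^2) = v*(v - 4)*(v + 1)*(v)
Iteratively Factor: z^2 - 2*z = (z)*(z - 2)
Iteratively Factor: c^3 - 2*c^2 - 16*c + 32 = (c - 4)*(c^2 + 2*c - 8) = (c - 4)*(c + 4)*(c - 2)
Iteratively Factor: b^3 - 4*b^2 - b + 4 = (b - 1)*(b^2 - 3*b - 4) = (b - 1)*(b + 1)*(b - 4)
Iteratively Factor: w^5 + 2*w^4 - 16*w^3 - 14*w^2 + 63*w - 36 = (w + 3)*(w^4 - w^3 - 13*w^2 + 25*w - 12) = (w + 3)*(w + 4)*(w^3 - 5*w^2 + 7*w - 3) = (w - 1)*(w + 3)*(w + 4)*(w^2 - 4*w + 3) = (w - 3)*(w - 1)*(w + 3)*(w + 4)*(w - 1)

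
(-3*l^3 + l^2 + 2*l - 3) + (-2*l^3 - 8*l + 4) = -5*l^3 + l^2 - 6*l + 1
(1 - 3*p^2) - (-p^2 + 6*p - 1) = -2*p^2 - 6*p + 2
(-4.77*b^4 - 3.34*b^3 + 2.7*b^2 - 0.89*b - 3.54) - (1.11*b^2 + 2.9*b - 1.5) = -4.77*b^4 - 3.34*b^3 + 1.59*b^2 - 3.79*b - 2.04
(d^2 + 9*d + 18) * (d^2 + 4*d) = d^4 + 13*d^3 + 54*d^2 + 72*d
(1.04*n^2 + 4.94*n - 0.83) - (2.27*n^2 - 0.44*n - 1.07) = -1.23*n^2 + 5.38*n + 0.24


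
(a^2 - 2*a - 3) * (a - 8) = a^3 - 10*a^2 + 13*a + 24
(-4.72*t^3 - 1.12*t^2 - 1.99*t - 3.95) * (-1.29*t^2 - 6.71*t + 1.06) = 6.0888*t^5 + 33.116*t^4 + 5.0791*t^3 + 17.2612*t^2 + 24.3951*t - 4.187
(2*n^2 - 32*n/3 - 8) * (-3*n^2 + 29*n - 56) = -6*n^4 + 90*n^3 - 1192*n^2/3 + 1096*n/3 + 448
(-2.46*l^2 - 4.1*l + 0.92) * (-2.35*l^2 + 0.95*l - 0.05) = 5.781*l^4 + 7.298*l^3 - 5.934*l^2 + 1.079*l - 0.046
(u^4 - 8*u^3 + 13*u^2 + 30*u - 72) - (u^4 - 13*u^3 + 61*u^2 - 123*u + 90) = 5*u^3 - 48*u^2 + 153*u - 162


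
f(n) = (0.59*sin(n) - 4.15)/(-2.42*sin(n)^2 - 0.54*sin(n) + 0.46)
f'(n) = (4.84*sin(n)*cos(n) + 0.54*cos(n))*(0.59*sin(n) - 4.15)/(-2.42*sin(n)^2 - 0.54*sin(n) + 0.46)^2 + 0.59*cos(n)/(-2.42*sin(n)^2 - 0.54*sin(n) + 0.46)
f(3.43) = -10.33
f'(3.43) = -21.19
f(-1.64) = 3.36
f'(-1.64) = -0.68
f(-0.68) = 28.75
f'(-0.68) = 352.87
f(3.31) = -8.81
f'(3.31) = -6.09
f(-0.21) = -9.14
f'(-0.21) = 10.21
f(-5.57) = 4.05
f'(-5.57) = -12.70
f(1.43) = 1.46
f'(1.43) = -0.48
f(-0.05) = -8.69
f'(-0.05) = -4.15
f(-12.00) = 7.28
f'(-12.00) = -37.55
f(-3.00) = -8.67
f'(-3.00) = -3.71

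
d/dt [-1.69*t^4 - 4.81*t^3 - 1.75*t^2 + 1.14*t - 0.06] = -6.76*t^3 - 14.43*t^2 - 3.5*t + 1.14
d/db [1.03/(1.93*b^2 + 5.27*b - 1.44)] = (-3.9758*b - 5.4281)/(1.93*b^2 + 5.27*b - 1.44)^2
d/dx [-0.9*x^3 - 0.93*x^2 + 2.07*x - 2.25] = -2.7*x^2 - 1.86*x + 2.07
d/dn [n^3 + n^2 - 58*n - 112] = 3*n^2 + 2*n - 58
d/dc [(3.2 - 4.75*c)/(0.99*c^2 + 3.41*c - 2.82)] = (4.7025*c^2 - 6.336*c + 2.483)/(0.9801*c^4 + 6.7518*c^3 + 6.0445*c^2 - 19.2324*c + 7.9524)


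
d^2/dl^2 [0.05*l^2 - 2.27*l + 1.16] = 0.100000000000000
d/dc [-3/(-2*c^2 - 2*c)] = 3*(-2*c - 1)/(2*c^2*(c + 1)^2)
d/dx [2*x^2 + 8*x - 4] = 4*x + 8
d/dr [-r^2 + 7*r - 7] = 7 - 2*r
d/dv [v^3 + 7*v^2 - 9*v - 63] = 3*v^2 + 14*v - 9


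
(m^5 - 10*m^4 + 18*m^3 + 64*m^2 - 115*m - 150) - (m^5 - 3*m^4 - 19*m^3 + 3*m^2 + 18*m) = -7*m^4 + 37*m^3 + 61*m^2 - 133*m - 150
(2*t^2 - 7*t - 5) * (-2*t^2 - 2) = -4*t^4 + 14*t^3 + 6*t^2 + 14*t + 10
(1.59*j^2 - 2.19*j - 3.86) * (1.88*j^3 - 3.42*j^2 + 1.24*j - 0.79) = 2.9892*j^5 - 9.555*j^4 + 2.2046*j^3 + 9.2295*j^2 - 3.0563*j + 3.0494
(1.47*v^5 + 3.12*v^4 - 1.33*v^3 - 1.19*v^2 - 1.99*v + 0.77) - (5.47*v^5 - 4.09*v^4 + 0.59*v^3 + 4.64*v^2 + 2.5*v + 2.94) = -4.0*v^5 + 7.21*v^4 - 1.92*v^3 - 5.83*v^2 - 4.49*v - 2.17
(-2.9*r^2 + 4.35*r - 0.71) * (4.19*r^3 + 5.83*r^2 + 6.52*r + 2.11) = -12.151*r^5 + 1.3195*r^4 + 3.4776*r^3 + 18.1037*r^2 + 4.5493*r - 1.4981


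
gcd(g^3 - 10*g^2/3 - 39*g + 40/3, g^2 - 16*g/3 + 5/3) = g - 1/3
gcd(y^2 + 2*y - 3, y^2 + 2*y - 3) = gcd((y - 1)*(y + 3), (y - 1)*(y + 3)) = y^2 + 2*y - 3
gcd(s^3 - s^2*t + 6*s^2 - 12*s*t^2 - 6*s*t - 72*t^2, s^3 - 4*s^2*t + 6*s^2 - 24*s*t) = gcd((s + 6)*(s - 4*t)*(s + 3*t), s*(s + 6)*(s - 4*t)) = s^2 - 4*s*t + 6*s - 24*t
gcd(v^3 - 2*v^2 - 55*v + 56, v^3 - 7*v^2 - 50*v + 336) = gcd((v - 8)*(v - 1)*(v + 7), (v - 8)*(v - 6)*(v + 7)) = v^2 - v - 56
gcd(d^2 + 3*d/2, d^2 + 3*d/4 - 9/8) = d + 3/2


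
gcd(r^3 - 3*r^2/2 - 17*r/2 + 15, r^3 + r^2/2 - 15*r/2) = r^2 + r/2 - 15/2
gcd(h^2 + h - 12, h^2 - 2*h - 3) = h - 3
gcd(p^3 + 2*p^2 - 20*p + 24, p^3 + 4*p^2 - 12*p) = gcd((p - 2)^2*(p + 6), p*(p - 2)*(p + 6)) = p^2 + 4*p - 12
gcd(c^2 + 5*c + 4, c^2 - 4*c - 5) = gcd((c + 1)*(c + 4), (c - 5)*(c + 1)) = c + 1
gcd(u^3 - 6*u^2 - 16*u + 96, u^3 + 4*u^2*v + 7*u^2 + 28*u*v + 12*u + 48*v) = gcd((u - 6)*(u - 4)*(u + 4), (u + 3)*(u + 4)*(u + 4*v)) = u + 4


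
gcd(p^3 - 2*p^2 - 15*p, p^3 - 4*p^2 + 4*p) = p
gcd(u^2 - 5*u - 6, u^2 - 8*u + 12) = u - 6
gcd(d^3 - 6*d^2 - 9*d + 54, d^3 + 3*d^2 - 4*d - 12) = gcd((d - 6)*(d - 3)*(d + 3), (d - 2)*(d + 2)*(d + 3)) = d + 3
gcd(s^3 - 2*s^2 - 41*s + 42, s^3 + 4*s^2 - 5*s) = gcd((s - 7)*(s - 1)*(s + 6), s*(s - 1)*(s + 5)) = s - 1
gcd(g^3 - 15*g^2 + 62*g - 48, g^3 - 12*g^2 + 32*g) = g - 8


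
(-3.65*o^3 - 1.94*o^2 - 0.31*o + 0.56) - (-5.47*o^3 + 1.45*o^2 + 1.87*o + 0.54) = 1.82*o^3 - 3.39*o^2 - 2.18*o + 0.02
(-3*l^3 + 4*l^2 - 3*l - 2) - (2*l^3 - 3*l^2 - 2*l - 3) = -5*l^3 + 7*l^2 - l + 1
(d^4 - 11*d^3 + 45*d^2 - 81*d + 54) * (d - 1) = d^5 - 12*d^4 + 56*d^3 - 126*d^2 + 135*d - 54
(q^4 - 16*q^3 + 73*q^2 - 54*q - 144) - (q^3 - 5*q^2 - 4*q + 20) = q^4 - 17*q^3 + 78*q^2 - 50*q - 164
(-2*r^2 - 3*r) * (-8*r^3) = 16*r^5 + 24*r^4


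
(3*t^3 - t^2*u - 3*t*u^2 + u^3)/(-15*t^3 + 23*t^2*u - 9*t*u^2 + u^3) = (-t - u)/(5*t - u)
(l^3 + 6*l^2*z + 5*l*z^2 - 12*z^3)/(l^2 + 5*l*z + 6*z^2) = (l^2 + 3*l*z - 4*z^2)/(l + 2*z)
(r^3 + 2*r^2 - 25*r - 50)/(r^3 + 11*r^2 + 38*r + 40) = (r - 5)/(r + 4)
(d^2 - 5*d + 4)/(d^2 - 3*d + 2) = (d - 4)/(d - 2)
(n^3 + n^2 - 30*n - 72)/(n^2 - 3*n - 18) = n + 4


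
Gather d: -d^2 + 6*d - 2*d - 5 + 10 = -d^2 + 4*d + 5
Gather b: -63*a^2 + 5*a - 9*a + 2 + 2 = -63*a^2 - 4*a + 4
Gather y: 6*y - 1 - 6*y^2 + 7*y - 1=-6*y^2 + 13*y - 2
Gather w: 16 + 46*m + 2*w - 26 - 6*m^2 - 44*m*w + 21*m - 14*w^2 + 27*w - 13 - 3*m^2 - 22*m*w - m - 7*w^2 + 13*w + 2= -9*m^2 + 66*m - 21*w^2 + w*(42 - 66*m) - 21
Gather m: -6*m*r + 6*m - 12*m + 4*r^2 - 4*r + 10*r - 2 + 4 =m*(-6*r - 6) + 4*r^2 + 6*r + 2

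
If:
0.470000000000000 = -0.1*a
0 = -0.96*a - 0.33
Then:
No Solution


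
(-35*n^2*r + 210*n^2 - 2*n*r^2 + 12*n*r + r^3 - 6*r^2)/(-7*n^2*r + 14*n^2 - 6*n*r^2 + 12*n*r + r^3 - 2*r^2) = (5*n*r - 30*n + r^2 - 6*r)/(n*r - 2*n + r^2 - 2*r)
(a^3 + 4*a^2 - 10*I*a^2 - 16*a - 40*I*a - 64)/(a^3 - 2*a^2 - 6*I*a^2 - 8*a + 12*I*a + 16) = (a^2 + a*(4 - 8*I) - 32*I)/(a^2 + a*(-2 - 4*I) + 8*I)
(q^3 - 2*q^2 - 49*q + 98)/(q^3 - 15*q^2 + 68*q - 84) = (q + 7)/(q - 6)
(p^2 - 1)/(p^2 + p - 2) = (p + 1)/(p + 2)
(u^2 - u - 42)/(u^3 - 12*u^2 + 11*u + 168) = (u + 6)/(u^2 - 5*u - 24)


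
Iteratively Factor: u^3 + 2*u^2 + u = (u + 1)*(u^2 + u) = (u + 1)^2*(u)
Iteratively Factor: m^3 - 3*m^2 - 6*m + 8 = (m - 1)*(m^2 - 2*m - 8) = (m - 1)*(m + 2)*(m - 4)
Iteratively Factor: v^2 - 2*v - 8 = (v + 2)*(v - 4)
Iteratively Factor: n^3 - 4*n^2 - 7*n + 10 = (n - 1)*(n^2 - 3*n - 10) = (n - 1)*(n + 2)*(n - 5)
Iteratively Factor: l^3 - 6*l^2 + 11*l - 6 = (l - 3)*(l^2 - 3*l + 2) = (l - 3)*(l - 1)*(l - 2)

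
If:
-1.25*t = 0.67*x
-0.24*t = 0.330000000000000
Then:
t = -1.38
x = 2.57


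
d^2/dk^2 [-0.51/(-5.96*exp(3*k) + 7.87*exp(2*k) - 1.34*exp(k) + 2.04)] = ((-27.3564*exp(2*k) + 16.0548*exp(k) - 0.6834)*(5.96*exp(3*k) - 7.87*exp(2*k) + 1.34*exp(k) - 2.04) + 0.51*(17.88*exp(2*k) - 15.74*exp(k) + 1.34)*(35.76*exp(2*k) - 31.48*exp(k) + 2.68)*exp(k))*exp(k)/(5.96*exp(3*k) - 7.87*exp(2*k) + 1.34*exp(k) - 2.04)^3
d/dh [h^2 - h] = 2*h - 1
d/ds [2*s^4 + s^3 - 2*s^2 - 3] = s*(8*s^2 + 3*s - 4)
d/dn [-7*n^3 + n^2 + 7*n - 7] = -21*n^2 + 2*n + 7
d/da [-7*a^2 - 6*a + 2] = -14*a - 6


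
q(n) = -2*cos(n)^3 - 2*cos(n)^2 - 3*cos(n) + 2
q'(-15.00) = -2.23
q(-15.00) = 4.00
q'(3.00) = 0.69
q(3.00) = 4.95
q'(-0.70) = -6.16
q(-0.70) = -2.36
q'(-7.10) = -6.23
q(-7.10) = -1.63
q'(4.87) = -3.73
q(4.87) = 1.47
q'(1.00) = 5.82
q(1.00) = -0.52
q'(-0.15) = -1.92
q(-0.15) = -4.86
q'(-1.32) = -4.23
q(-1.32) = 1.10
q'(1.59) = 2.92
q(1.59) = 2.06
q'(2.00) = 2.16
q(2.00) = 3.05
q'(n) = 6*sin(n)*cos(n)^2 + 4*sin(n)*cos(n) + 3*sin(n)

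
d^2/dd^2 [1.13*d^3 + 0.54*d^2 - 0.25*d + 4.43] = 6.78*d + 1.08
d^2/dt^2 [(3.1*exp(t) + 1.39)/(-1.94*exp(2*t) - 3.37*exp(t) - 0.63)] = (-11.66716*exp(4*t) - 0.658435999999995*exp(3*t) - 4.52970599999995*exp(2*t) - 2.409049*exp(t) + 1.720719)*exp(t)/(7.301384*exp(6*t) + 38.049996*exp(5*t) + 73.210362*exp(4*t) + 62.985637*exp(3*t) + 23.774499*exp(2*t) + 4.012659*exp(t) + 0.250047)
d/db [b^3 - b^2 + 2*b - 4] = 3*b^2 - 2*b + 2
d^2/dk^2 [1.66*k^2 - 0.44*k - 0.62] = 3.32000000000000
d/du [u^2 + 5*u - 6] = 2*u + 5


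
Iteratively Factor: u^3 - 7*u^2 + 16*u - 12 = (u - 3)*(u^2 - 4*u + 4) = (u - 3)*(u - 2)*(u - 2)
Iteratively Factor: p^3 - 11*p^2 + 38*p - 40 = (p - 2)*(p^2 - 9*p + 20) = (p - 4)*(p - 2)*(p - 5)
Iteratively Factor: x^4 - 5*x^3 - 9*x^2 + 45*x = (x + 3)*(x^3 - 8*x^2 + 15*x) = x*(x + 3)*(x^2 - 8*x + 15) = x*(x - 3)*(x + 3)*(x - 5)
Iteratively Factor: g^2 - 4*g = (g)*(g - 4)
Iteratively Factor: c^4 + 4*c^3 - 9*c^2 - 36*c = (c - 3)*(c^3 + 7*c^2 + 12*c) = (c - 3)*(c + 3)*(c^2 + 4*c) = c*(c - 3)*(c + 3)*(c + 4)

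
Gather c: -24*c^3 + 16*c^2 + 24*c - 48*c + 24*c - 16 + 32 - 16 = -24*c^3 + 16*c^2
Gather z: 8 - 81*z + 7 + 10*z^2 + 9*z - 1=10*z^2 - 72*z + 14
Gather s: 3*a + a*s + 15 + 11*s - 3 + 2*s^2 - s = 3*a + 2*s^2 + s*(a + 10) + 12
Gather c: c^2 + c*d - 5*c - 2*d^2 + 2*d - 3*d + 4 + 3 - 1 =c^2 + c*(d - 5) - 2*d^2 - d + 6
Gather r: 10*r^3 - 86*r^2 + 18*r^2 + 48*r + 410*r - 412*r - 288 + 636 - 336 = 10*r^3 - 68*r^2 + 46*r + 12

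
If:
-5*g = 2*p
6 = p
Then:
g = -12/5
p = 6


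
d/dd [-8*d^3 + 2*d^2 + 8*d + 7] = -24*d^2 + 4*d + 8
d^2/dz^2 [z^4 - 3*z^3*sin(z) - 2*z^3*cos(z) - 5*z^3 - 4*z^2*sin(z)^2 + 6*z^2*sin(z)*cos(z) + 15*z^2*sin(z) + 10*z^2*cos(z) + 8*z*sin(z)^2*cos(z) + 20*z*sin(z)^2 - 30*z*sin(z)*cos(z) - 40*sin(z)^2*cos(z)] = 3*z^3*sin(z) + 2*z^3*cos(z) - 3*z^2*sin(z) - 12*z^2*sin(2*z) - 28*z^2*cos(z) - 8*z^2*cos(2*z) + 12*z^2 - 58*z*sin(z) + 44*z*sin(2*z) + 46*z*cos(z) + 64*z*cos(2*z) + 18*z*cos(3*z) - 30*z + 26*sin(z) + 46*sin(2*z) + 12*sin(3*z) + 30*cos(z) - 56*cos(2*z) - 90*cos(3*z) - 4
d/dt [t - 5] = 1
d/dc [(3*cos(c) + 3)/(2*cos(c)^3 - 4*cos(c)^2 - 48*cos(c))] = 3*(-5*cos(c) + cos(2*c) + cos(3*c) - 47)*sin(c)/(4*(cos(c) - 6)^2*(cos(c) + 4)^2*cos(c)^2)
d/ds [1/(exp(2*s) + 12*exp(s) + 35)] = 2*(-exp(s) - 6)*exp(s)/(exp(2*s) + 12*exp(s) + 35)^2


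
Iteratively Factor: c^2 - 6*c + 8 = (c - 2)*(c - 4)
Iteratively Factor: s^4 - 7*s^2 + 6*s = (s - 2)*(s^3 + 2*s^2 - 3*s) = (s - 2)*(s + 3)*(s^2 - s) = s*(s - 2)*(s + 3)*(s - 1)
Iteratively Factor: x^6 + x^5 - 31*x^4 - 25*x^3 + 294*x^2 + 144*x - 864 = (x + 4)*(x^5 - 3*x^4 - 19*x^3 + 51*x^2 + 90*x - 216) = (x - 4)*(x + 4)*(x^4 + x^3 - 15*x^2 - 9*x + 54) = (x - 4)*(x - 2)*(x + 4)*(x^3 + 3*x^2 - 9*x - 27) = (x - 4)*(x - 2)*(x + 3)*(x + 4)*(x^2 - 9) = (x - 4)*(x - 3)*(x - 2)*(x + 3)*(x + 4)*(x + 3)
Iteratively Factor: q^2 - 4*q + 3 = (q - 3)*(q - 1)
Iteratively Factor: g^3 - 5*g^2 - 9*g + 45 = (g - 5)*(g^2 - 9) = (g - 5)*(g - 3)*(g + 3)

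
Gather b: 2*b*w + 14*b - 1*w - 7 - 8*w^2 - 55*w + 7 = b*(2*w + 14) - 8*w^2 - 56*w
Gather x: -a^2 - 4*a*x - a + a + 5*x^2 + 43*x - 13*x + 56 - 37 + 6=-a^2 + 5*x^2 + x*(30 - 4*a) + 25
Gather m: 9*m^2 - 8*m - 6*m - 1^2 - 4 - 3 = 9*m^2 - 14*m - 8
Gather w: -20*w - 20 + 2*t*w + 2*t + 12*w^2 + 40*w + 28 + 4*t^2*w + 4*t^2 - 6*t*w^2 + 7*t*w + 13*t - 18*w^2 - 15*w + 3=4*t^2 + 15*t + w^2*(-6*t - 6) + w*(4*t^2 + 9*t + 5) + 11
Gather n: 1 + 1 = 2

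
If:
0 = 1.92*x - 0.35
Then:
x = 0.18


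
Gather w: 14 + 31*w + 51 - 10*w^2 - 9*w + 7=-10*w^2 + 22*w + 72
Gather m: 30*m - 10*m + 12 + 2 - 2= 20*m + 12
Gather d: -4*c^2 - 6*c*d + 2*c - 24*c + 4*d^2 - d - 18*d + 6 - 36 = -4*c^2 - 22*c + 4*d^2 + d*(-6*c - 19) - 30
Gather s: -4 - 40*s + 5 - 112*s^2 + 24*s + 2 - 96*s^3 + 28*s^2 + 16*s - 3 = -96*s^3 - 84*s^2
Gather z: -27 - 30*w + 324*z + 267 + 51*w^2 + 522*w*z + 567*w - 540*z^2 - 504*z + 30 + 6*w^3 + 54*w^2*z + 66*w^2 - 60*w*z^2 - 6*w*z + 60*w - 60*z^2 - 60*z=6*w^3 + 117*w^2 + 597*w + z^2*(-60*w - 600) + z*(54*w^2 + 516*w - 240) + 270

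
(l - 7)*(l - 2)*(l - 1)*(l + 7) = l^4 - 3*l^3 - 47*l^2 + 147*l - 98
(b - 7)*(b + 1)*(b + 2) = b^3 - 4*b^2 - 19*b - 14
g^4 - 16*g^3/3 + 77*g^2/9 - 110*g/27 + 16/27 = (g - 8/3)*(g - 2)*(g - 1/3)^2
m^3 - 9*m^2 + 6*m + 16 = (m - 8)*(m - 2)*(m + 1)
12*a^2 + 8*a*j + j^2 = (2*a + j)*(6*a + j)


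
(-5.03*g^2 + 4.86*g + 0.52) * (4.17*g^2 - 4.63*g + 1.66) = -20.9751*g^4 + 43.5551*g^3 - 28.6832*g^2 + 5.66*g + 0.8632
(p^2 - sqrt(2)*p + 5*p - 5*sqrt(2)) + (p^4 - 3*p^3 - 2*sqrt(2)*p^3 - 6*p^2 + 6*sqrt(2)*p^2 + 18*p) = p^4 - 3*p^3 - 2*sqrt(2)*p^3 - 5*p^2 + 6*sqrt(2)*p^2 - sqrt(2)*p + 23*p - 5*sqrt(2)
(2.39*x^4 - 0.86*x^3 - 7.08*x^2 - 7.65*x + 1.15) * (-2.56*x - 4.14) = -6.1184*x^5 - 7.693*x^4 + 21.6852*x^3 + 48.8952*x^2 + 28.727*x - 4.761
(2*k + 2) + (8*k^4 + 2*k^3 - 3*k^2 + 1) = 8*k^4 + 2*k^3 - 3*k^2 + 2*k + 3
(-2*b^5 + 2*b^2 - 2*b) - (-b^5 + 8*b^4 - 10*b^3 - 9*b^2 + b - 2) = -b^5 - 8*b^4 + 10*b^3 + 11*b^2 - 3*b + 2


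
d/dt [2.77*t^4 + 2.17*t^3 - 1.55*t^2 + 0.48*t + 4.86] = 11.08*t^3 + 6.51*t^2 - 3.1*t + 0.48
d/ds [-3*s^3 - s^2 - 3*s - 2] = -9*s^2 - 2*s - 3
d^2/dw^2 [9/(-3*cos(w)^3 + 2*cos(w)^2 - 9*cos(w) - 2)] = 9*((-45*cos(w) + 16*cos(2*w) - 27*cos(3*w))*(3*cos(w)^3 - 2*cos(w)^2 + 9*cos(w) + 2)/4 - 2*(9*cos(w)^2 - 4*cos(w) + 9)^2*sin(w)^2)/(3*cos(w)^3 - 2*cos(w)^2 + 9*cos(w) + 2)^3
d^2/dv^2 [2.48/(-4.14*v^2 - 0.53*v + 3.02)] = (85.012416*v^2 + 10.883232*v - 2.48*(8.28*v + 0.53)*(16.56*v + 1.06) - 62.013888)/(4.14*v^2 + 0.53*v - 3.02)^3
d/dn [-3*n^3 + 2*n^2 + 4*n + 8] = -9*n^2 + 4*n + 4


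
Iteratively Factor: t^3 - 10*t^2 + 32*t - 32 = (t - 2)*(t^2 - 8*t + 16) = (t - 4)*(t - 2)*(t - 4)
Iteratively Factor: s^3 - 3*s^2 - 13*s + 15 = (s - 5)*(s^2 + 2*s - 3) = (s - 5)*(s + 3)*(s - 1)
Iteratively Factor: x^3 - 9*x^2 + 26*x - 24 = (x - 2)*(x^2 - 7*x + 12) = (x - 4)*(x - 2)*(x - 3)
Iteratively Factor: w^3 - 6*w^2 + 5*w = (w - 5)*(w^2 - w) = (w - 5)*(w - 1)*(w)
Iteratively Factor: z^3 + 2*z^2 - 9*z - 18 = (z - 3)*(z^2 + 5*z + 6) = (z - 3)*(z + 2)*(z + 3)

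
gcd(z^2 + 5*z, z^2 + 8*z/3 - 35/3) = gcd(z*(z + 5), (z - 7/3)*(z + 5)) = z + 5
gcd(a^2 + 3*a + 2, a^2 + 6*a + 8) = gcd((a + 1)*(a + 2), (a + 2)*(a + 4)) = a + 2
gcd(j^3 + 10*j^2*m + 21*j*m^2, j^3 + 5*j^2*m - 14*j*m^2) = j^2 + 7*j*m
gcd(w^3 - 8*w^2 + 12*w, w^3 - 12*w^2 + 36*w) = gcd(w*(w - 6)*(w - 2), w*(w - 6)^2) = w^2 - 6*w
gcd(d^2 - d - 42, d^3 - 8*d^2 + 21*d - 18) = 1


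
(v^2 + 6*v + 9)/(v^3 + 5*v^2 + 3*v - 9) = 1/(v - 1)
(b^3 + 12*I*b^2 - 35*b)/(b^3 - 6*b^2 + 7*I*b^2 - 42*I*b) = (b + 5*I)/(b - 6)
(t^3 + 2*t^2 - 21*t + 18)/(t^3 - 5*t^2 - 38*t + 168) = (t^2 - 4*t + 3)/(t^2 - 11*t + 28)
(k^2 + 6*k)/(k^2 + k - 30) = k/(k - 5)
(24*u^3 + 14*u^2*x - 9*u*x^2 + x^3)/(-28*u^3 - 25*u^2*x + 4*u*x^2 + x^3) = (-6*u + x)/(7*u + x)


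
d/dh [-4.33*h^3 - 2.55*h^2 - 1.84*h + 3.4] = -12.99*h^2 - 5.1*h - 1.84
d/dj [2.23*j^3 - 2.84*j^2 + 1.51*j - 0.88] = 6.69*j^2 - 5.68*j + 1.51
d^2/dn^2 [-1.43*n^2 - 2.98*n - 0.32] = -2.86000000000000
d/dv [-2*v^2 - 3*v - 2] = -4*v - 3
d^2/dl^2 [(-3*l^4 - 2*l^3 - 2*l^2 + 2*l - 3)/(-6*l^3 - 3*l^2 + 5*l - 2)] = 2*(153*l^6 - 279*l^5 + 855*l^4 + 14*l^3 - 69*l^2 - 183*l + 45)/(216*l^9 + 324*l^8 - 378*l^7 - 297*l^6 + 531*l^5 - 81*l^4 - 233*l^3 + 186*l^2 - 60*l + 8)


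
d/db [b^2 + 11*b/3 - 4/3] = 2*b + 11/3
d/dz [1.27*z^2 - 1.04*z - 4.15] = 2.54*z - 1.04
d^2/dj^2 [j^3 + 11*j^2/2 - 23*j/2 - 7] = 6*j + 11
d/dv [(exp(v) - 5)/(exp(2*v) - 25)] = -exp(v)/(exp(2*v) + 10*exp(v) + 25)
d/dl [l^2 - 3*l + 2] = 2*l - 3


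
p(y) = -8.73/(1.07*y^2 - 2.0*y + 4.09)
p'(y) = -8.73*(2.0 - 2.14*y)/(1.07*y^2 - 2.0*y + 4.09)^2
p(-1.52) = -0.91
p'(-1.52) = -0.50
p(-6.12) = -0.15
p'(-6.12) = -0.04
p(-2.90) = -0.46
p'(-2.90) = -0.20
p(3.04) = -1.11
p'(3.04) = 0.63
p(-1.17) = -1.11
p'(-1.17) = -0.63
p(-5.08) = -0.21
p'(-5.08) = -0.06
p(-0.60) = -1.54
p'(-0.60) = -0.89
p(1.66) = -2.35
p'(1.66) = 0.98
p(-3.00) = -0.44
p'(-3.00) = -0.19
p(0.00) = -2.13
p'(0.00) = -1.04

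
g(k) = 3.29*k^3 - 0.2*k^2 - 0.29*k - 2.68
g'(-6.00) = 357.43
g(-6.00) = -718.78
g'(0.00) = -0.29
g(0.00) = -2.68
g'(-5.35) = 284.35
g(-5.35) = -510.65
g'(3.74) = 136.27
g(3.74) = 165.55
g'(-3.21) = 102.70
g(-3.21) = -112.63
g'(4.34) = 183.88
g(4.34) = 261.24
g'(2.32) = 51.91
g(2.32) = 36.65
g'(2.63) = 66.93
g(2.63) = 55.02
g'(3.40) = 112.45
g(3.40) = 123.33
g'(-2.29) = 52.39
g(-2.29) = -42.57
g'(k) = 9.87*k^2 - 0.4*k - 0.29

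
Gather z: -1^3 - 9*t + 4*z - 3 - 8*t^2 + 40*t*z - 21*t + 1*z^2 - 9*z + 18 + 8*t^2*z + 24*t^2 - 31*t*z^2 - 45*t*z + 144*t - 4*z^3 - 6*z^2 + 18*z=16*t^2 + 114*t - 4*z^3 + z^2*(-31*t - 5) + z*(8*t^2 - 5*t + 13) + 14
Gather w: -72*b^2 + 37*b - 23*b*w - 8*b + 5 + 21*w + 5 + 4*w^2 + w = -72*b^2 + 29*b + 4*w^2 + w*(22 - 23*b) + 10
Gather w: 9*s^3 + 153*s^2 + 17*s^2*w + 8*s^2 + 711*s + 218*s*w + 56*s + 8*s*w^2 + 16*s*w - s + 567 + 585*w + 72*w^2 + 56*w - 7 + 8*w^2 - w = 9*s^3 + 161*s^2 + 766*s + w^2*(8*s + 80) + w*(17*s^2 + 234*s + 640) + 560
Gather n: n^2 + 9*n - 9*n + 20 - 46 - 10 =n^2 - 36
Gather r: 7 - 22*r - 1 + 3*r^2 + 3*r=3*r^2 - 19*r + 6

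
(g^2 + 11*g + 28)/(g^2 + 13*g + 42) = (g + 4)/(g + 6)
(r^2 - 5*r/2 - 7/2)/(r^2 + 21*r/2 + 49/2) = (2*r^2 - 5*r - 7)/(2*r^2 + 21*r + 49)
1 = 1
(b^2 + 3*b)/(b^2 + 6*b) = (b + 3)/(b + 6)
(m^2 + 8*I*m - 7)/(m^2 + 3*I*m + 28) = (m + I)/(m - 4*I)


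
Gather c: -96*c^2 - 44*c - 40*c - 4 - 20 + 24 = -96*c^2 - 84*c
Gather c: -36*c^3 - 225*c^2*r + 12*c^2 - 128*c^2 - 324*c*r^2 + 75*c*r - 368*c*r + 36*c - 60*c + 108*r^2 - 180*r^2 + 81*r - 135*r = -36*c^3 + c^2*(-225*r - 116) + c*(-324*r^2 - 293*r - 24) - 72*r^2 - 54*r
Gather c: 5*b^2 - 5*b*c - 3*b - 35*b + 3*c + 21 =5*b^2 - 38*b + c*(3 - 5*b) + 21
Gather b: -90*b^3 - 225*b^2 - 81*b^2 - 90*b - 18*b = -90*b^3 - 306*b^2 - 108*b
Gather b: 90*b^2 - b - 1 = 90*b^2 - b - 1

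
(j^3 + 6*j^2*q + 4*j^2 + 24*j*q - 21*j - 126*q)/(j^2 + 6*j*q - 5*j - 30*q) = (j^2 + 4*j - 21)/(j - 5)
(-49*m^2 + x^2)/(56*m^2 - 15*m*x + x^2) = (7*m + x)/(-8*m + x)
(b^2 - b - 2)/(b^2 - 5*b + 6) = (b + 1)/(b - 3)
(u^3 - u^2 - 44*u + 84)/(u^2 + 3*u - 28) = (u^2 - 8*u + 12)/(u - 4)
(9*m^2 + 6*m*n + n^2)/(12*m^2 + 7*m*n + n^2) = (3*m + n)/(4*m + n)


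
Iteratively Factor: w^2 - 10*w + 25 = (w - 5)*(w - 5)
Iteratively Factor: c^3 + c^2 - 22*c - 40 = (c - 5)*(c^2 + 6*c + 8) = (c - 5)*(c + 2)*(c + 4)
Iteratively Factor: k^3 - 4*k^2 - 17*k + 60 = (k - 5)*(k^2 + k - 12) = (k - 5)*(k + 4)*(k - 3)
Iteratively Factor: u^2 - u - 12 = (u + 3)*(u - 4)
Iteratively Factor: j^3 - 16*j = (j - 4)*(j^2 + 4*j) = (j - 4)*(j + 4)*(j)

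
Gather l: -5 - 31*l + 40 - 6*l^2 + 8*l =-6*l^2 - 23*l + 35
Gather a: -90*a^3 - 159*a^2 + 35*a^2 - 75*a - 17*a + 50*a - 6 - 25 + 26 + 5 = -90*a^3 - 124*a^2 - 42*a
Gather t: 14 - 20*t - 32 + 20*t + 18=0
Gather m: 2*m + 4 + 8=2*m + 12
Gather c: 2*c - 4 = 2*c - 4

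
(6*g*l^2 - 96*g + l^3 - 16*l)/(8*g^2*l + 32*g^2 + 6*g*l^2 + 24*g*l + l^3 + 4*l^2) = (6*g*l - 24*g + l^2 - 4*l)/(8*g^2 + 6*g*l + l^2)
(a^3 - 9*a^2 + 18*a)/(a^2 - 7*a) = (a^2 - 9*a + 18)/(a - 7)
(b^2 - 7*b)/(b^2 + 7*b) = (b - 7)/(b + 7)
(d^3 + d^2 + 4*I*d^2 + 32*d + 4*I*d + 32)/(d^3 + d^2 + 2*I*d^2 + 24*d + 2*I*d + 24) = (d + 8*I)/(d + 6*I)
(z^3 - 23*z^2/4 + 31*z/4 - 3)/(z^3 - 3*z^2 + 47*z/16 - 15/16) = 4*(z - 4)/(4*z - 5)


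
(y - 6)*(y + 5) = y^2 - y - 30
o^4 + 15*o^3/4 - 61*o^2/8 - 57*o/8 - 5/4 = (o - 2)*(o + 1/4)*(o + 1/2)*(o + 5)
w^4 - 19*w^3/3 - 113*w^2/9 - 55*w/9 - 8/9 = (w - 8)*(w + 1/3)^2*(w + 1)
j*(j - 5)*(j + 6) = j^3 + j^2 - 30*j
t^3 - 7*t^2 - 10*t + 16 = (t - 8)*(t - 1)*(t + 2)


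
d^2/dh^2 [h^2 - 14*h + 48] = 2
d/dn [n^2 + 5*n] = 2*n + 5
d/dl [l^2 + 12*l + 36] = 2*l + 12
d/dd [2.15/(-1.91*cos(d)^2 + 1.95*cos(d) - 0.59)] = (4.1925 - 8.213*cos(d))*sin(d)/(1.91*cos(d)^2 - 1.95*cos(d) + 0.59)^2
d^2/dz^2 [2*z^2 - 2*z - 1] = 4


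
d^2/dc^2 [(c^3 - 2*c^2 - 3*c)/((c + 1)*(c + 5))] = 80/(c^3 + 15*c^2 + 75*c + 125)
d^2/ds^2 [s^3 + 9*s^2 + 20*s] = 6*s + 18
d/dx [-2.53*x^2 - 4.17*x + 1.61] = -5.06*x - 4.17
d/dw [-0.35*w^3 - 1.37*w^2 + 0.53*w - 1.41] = -1.05*w^2 - 2.74*w + 0.53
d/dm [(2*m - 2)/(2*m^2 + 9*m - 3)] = 4*(-m^2 + 2*m + 3)/(4*m^4 + 36*m^3 + 69*m^2 - 54*m + 9)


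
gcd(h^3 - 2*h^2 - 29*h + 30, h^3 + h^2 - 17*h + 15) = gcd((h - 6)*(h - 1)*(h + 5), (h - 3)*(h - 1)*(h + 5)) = h^2 + 4*h - 5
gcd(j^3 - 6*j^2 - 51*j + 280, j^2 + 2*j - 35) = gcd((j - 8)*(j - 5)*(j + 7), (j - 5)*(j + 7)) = j^2 + 2*j - 35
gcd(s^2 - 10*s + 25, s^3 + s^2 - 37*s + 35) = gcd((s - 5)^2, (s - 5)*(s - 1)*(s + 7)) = s - 5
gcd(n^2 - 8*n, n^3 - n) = n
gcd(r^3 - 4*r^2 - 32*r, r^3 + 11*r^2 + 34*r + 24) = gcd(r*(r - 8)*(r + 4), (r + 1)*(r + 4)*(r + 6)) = r + 4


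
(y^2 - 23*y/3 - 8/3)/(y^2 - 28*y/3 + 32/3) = (3*y + 1)/(3*y - 4)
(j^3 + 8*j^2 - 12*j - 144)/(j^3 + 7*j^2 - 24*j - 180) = (j - 4)/(j - 5)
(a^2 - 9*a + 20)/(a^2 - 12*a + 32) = (a - 5)/(a - 8)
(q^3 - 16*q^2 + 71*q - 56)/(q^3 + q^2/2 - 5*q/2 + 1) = 2*(q^2 - 15*q + 56)/(2*q^2 + 3*q - 2)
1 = 1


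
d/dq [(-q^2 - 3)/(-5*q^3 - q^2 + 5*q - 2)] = (-5*q^4 - 50*q^2 - 2*q + 15)/(25*q^6 + 10*q^5 - 49*q^4 + 10*q^3 + 29*q^2 - 20*q + 4)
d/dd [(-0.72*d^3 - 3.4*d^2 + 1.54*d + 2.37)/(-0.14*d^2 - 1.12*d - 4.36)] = (0.1008*d^4 + 1.6128*d^3 + 13.4412*d^2 + 30.3116*d - 4.06)/(0.0196*d^4 + 0.3136*d^3 + 2.4752*d^2 + 9.7664*d + 19.0096)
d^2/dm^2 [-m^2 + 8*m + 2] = -2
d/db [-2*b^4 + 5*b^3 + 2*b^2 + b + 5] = -8*b^3 + 15*b^2 + 4*b + 1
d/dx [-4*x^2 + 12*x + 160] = 12 - 8*x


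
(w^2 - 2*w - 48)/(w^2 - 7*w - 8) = (w + 6)/(w + 1)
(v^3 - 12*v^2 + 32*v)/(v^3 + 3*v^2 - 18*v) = (v^2 - 12*v + 32)/(v^2 + 3*v - 18)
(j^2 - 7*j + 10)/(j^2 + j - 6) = (j - 5)/(j + 3)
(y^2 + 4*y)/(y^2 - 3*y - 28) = y/(y - 7)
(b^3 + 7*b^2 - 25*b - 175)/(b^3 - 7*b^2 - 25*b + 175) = (b + 7)/(b - 7)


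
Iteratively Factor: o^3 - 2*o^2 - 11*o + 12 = (o - 1)*(o^2 - o - 12) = (o - 1)*(o + 3)*(o - 4)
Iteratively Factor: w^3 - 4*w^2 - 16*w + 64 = (w - 4)*(w^2 - 16) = (w - 4)*(w + 4)*(w - 4)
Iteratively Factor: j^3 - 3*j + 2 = (j - 1)*(j^2 + j - 2) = (j - 1)*(j + 2)*(j - 1)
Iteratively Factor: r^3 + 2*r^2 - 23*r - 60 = (r + 3)*(r^2 - r - 20) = (r - 5)*(r + 3)*(r + 4)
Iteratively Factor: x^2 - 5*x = (x)*(x - 5)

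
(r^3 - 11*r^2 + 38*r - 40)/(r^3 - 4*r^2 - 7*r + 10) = (r^2 - 6*r + 8)/(r^2 + r - 2)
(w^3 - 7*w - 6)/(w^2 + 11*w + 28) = (w^3 - 7*w - 6)/(w^2 + 11*w + 28)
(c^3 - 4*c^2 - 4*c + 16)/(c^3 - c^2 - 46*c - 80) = (c^2 - 6*c + 8)/(c^2 - 3*c - 40)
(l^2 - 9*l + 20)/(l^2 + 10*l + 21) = (l^2 - 9*l + 20)/(l^2 + 10*l + 21)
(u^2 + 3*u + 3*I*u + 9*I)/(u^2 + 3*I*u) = (u + 3)/u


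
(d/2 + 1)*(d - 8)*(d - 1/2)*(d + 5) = d^4/2 - 3*d^3/4 - 91*d^2/4 - 57*d/2 + 20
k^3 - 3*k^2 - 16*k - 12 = (k - 6)*(k + 1)*(k + 2)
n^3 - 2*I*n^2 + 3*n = n*(n - 3*I)*(n + I)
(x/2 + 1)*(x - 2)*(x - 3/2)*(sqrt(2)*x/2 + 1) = sqrt(2)*x^4/4 - 3*sqrt(2)*x^3/8 + x^3/2 - sqrt(2)*x^2 - 3*x^2/4 - 2*x + 3*sqrt(2)*x/2 + 3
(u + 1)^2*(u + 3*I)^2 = u^4 + 2*u^3 + 6*I*u^3 - 8*u^2 + 12*I*u^2 - 18*u + 6*I*u - 9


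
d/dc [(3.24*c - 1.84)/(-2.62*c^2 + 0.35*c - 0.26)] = (8.4888*c^2 - 9.6416*c - 0.1984)/(6.8644*c^4 - 1.834*c^3 + 1.4849*c^2 - 0.182*c + 0.0676)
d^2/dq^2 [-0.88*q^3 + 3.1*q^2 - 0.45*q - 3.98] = 6.2 - 5.28*q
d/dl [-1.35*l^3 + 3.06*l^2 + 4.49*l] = -4.05*l^2 + 6.12*l + 4.49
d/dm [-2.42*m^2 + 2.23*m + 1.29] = 2.23 - 4.84*m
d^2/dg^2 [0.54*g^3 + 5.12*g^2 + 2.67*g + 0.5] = 3.24*g + 10.24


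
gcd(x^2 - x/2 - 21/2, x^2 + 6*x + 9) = x + 3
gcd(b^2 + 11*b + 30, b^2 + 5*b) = b + 5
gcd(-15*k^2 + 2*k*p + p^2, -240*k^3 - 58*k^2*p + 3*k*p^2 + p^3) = 5*k + p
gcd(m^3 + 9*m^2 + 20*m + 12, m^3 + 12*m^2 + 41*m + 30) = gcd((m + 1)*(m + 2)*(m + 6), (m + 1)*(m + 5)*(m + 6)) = m^2 + 7*m + 6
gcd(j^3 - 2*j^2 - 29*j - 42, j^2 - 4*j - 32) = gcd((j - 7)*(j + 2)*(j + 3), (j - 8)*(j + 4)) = 1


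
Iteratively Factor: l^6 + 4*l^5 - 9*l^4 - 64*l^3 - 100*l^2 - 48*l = (l - 4)*(l^5 + 8*l^4 + 23*l^3 + 28*l^2 + 12*l) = (l - 4)*(l + 3)*(l^4 + 5*l^3 + 8*l^2 + 4*l) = (l - 4)*(l + 1)*(l + 3)*(l^3 + 4*l^2 + 4*l) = l*(l - 4)*(l + 1)*(l + 3)*(l^2 + 4*l + 4) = l*(l - 4)*(l + 1)*(l + 2)*(l + 3)*(l + 2)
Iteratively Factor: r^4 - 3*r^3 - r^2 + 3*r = (r + 1)*(r^3 - 4*r^2 + 3*r) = (r - 1)*(r + 1)*(r^2 - 3*r) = (r - 3)*(r - 1)*(r + 1)*(r)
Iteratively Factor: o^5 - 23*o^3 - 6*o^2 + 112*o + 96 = (o + 1)*(o^4 - o^3 - 22*o^2 + 16*o + 96) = (o + 1)*(o + 4)*(o^3 - 5*o^2 - 2*o + 24) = (o - 4)*(o + 1)*(o + 4)*(o^2 - o - 6) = (o - 4)*(o + 1)*(o + 2)*(o + 4)*(o - 3)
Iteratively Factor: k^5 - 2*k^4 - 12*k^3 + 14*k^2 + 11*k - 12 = (k + 1)*(k^4 - 3*k^3 - 9*k^2 + 23*k - 12) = (k - 1)*(k + 1)*(k^3 - 2*k^2 - 11*k + 12) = (k - 4)*(k - 1)*(k + 1)*(k^2 + 2*k - 3) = (k - 4)*(k - 1)^2*(k + 1)*(k + 3)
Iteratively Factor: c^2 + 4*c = (c)*(c + 4)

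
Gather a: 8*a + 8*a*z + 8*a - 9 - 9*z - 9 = a*(8*z + 16) - 9*z - 18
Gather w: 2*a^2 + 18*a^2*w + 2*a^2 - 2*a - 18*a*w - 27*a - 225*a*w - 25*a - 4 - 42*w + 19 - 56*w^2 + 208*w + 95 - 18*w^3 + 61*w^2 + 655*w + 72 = 4*a^2 - 54*a - 18*w^3 + 5*w^2 + w*(18*a^2 - 243*a + 821) + 182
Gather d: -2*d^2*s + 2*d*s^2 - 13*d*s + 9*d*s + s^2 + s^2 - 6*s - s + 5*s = -2*d^2*s + d*(2*s^2 - 4*s) + 2*s^2 - 2*s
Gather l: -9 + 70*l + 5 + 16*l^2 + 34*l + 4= 16*l^2 + 104*l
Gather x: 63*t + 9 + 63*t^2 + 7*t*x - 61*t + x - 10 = 63*t^2 + 2*t + x*(7*t + 1) - 1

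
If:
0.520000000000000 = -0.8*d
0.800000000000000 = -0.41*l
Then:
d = -0.65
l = -1.95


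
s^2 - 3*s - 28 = (s - 7)*(s + 4)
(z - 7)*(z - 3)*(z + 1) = z^3 - 9*z^2 + 11*z + 21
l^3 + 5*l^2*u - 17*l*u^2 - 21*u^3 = (l - 3*u)*(l + u)*(l + 7*u)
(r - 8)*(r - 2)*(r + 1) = r^3 - 9*r^2 + 6*r + 16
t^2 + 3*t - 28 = (t - 4)*(t + 7)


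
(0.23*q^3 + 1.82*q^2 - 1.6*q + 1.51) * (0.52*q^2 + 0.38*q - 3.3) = 0.1196*q^5 + 1.0338*q^4 - 0.8994*q^3 - 5.8288*q^2 + 5.8538*q - 4.983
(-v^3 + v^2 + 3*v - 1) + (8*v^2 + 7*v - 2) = -v^3 + 9*v^2 + 10*v - 3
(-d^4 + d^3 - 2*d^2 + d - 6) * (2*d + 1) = -2*d^5 + d^4 - 3*d^3 - 11*d - 6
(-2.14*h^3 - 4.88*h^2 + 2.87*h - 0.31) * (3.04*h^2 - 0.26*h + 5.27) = -6.5056*h^5 - 14.2788*h^4 - 1.2842*h^3 - 27.4062*h^2 + 15.2055*h - 1.6337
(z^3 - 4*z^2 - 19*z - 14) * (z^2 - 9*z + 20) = z^5 - 13*z^4 + 37*z^3 + 77*z^2 - 254*z - 280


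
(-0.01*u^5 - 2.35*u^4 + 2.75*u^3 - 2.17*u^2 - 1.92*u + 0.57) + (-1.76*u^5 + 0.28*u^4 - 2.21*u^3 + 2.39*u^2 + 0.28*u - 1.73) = -1.77*u^5 - 2.07*u^4 + 0.54*u^3 + 0.22*u^2 - 1.64*u - 1.16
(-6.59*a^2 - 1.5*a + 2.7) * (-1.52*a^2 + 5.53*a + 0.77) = 10.0168*a^4 - 34.1627*a^3 - 17.4733*a^2 + 13.776*a + 2.079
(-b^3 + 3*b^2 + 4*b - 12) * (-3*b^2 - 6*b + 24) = 3*b^5 - 3*b^4 - 54*b^3 + 84*b^2 + 168*b - 288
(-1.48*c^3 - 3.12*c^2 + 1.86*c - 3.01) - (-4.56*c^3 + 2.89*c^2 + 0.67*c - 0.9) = 3.08*c^3 - 6.01*c^2 + 1.19*c - 2.11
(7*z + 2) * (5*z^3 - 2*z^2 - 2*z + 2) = 35*z^4 - 4*z^3 - 18*z^2 + 10*z + 4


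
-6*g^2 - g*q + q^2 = (-3*g + q)*(2*g + q)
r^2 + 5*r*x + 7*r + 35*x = (r + 7)*(r + 5*x)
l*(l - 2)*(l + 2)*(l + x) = l^4 + l^3*x - 4*l^2 - 4*l*x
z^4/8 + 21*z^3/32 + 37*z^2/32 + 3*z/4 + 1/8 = (z/4 + 1/2)*(z/2 + 1/2)*(z + 1/4)*(z + 2)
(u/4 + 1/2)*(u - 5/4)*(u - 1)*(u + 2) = u^4/4 + 7*u^3/16 - 15*u^2/16 - u + 5/4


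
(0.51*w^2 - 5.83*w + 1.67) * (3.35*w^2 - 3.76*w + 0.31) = 1.7085*w^4 - 21.4481*w^3 + 27.6734*w^2 - 8.0865*w + 0.5177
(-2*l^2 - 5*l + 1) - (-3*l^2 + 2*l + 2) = l^2 - 7*l - 1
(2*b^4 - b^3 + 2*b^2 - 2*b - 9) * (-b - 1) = -2*b^5 - b^4 - b^3 + 11*b + 9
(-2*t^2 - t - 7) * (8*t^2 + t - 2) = -16*t^4 - 10*t^3 - 53*t^2 - 5*t + 14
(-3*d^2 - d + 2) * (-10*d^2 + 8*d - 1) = 30*d^4 - 14*d^3 - 25*d^2 + 17*d - 2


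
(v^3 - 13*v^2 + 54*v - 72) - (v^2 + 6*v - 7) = v^3 - 14*v^2 + 48*v - 65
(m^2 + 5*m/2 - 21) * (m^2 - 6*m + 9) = m^4 - 7*m^3/2 - 27*m^2 + 297*m/2 - 189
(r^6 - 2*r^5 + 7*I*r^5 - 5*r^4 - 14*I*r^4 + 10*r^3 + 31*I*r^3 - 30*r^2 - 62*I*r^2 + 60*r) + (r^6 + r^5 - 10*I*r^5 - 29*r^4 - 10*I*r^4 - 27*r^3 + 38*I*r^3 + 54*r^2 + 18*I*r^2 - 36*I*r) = 2*r^6 - r^5 - 3*I*r^5 - 34*r^4 - 24*I*r^4 - 17*r^3 + 69*I*r^3 + 24*r^2 - 44*I*r^2 + 60*r - 36*I*r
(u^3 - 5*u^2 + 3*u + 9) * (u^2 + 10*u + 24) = u^5 + 5*u^4 - 23*u^3 - 81*u^2 + 162*u + 216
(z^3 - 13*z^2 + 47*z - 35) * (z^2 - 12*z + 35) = z^5 - 25*z^4 + 238*z^3 - 1054*z^2 + 2065*z - 1225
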